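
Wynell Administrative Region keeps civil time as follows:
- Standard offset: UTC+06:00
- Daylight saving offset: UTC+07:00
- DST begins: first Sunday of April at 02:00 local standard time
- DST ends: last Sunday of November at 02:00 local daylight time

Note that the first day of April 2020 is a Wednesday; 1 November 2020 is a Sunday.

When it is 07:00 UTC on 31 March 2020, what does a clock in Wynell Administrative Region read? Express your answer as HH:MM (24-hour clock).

1 April 2020 is a Wednesday, so the first Sunday is April 5.
1 November 2020 is a Sunday, so Sundays fall on 1, 8, 15, 22, 29; the last is November 29.
At the standard offset (UTC+06:00), 07:00 UTC + 6h = 13:00 Wynell Administrative Region standard time.
Daylight saving runs 5 April – 29 November; the standard-time date in Wynell Administrative Region, 31 March 2020, is outside that window, so Wynell Administrative Region is on standard time at UTC+06:00.
07:00 UTC + 6h = 13:00 local.

13:00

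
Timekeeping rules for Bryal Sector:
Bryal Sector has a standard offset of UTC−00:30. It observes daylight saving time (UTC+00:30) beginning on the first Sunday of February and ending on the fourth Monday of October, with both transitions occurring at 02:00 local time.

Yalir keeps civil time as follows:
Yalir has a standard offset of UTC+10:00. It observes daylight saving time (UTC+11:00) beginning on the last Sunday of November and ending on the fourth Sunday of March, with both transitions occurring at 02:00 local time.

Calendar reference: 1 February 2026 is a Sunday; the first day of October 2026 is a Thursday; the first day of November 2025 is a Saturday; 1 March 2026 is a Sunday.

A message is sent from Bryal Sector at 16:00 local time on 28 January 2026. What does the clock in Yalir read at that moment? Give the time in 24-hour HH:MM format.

1 February 2026 is a Sunday, so the first Sunday is February 1.
1 October 2026 is a Thursday, so the first Monday is October 5 and the fourth is October 26.
Daylight saving runs 1 February – 26 October; 28 January 2026 is outside that window, so Bryal Sector is on standard time at UTC−00:30.
16:00 Bryal Sector + 0h30m = 16:30 UTC.
1 November 2025 is a Saturday, so Sundays fall on 2, 9, 16, 23, 30; the last is November 30.
1 March 2026 is a Sunday, so the first Sunday is March 1 and the fourth is March 22.
At the standard offset (UTC+10:00), 16:30 UTC + 10h = 02:30 Yalir standard time (rolling into the next day, 29 January 2026).
The standard-time date in Yalir, 29 January 2026, falls between 30 November 2025 and 22 March 2026, so daylight saving is in effect and Yalir is at UTC+11:00.
16:30 UTC + 11h = 03:30 Yalir (rolling into the next day, 29 January 2026).

03:30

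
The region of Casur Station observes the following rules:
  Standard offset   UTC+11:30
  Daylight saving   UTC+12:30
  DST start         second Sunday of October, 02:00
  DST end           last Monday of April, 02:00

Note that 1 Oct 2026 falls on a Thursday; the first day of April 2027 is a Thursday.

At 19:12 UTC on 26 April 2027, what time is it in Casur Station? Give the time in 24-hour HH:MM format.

1 October 2026 is a Thursday, so the first Sunday is October 4 and the second is October 11.
1 April 2027 is a Thursday, so Mondays fall on 5, 12, 19, 26; the last is April 26.
At the standard offset (UTC+11:30), 19:12 UTC + 11h30m = 06:42 Casur Station standard time (rolling into the next day, 27 April 2027).
The standard-time date in Casur Station, 27 April 2027, does not fall between 11 October 2026 and 26 April 2027, so daylight saving is not in effect and Casur Station is at UTC+11:30.
19:12 UTC + 11h30m = 06:42 local (rolling into the next day, 27 April 2027).

06:42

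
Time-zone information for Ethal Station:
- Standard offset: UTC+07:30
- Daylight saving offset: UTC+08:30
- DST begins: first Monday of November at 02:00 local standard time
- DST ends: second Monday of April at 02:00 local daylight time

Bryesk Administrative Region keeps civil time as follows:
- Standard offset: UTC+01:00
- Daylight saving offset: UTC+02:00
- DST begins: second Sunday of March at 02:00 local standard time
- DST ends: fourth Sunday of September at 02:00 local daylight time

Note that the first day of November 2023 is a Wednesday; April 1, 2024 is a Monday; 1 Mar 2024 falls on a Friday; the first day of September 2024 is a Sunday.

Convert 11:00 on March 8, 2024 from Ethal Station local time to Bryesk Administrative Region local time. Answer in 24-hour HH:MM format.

1 November 2023 is a Wednesday, so the first Monday is November 6.
1 April 2024 is a Monday, so the first Monday is April 1 and the second is April 8.
March 8, 2024 lies within the daylight-saving period (6 November 2023 – 8 April 2024), so Ethal Station is on daylight time, UTC+08:30.
11:00 Ethal Station − 8h30m = 02:30 UTC.
1 March 2024 is a Friday, so the first Sunday is March 3 and the second is March 10.
1 September 2024 is a Sunday, so the first Sunday is September 1 and the fourth is September 22.
At the standard offset (UTC+01:00), 02:30 UTC + 1h = 03:30 Bryesk Administrative Region standard time.
The standard-time date in Bryesk Administrative Region, March 8, 2024, does not fall between 10 March and 22 September, so daylight saving is not in effect and Bryesk Administrative Region is at UTC+01:00.
02:30 UTC + 1h = 03:30 Bryesk Administrative Region.

03:30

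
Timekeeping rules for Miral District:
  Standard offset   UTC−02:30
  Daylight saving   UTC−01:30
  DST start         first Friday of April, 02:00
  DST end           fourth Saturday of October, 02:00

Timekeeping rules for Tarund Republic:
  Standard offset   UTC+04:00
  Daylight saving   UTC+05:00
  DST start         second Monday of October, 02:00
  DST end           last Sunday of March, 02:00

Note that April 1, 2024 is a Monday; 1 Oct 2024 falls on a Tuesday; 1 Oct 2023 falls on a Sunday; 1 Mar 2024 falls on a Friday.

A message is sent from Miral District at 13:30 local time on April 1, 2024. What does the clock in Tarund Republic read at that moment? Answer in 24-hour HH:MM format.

20:00

1 April 2024 is a Monday, so the first Friday is April 5.
1 October 2024 is a Tuesday, so the first Saturday is October 5 and the fourth is October 26.
Daylight saving runs 5 April – 26 October; April 1, 2024 is outside that window, so Miral District is on standard time at UTC−02:30.
13:30 Miral District + 2h30m = 16:00 UTC.
1 October 2023 is a Sunday, so the first Monday is October 2 and the second is October 9.
1 March 2024 is a Friday, so Sundays fall on 3, 10, 17, 24, 31; the last is March 31.
At the standard offset (UTC+04:00), 16:00 UTC + 4h = 20:00 Tarund Republic standard time.
The standard-time date in Tarund Republic, April 1, 2024, does not fall between 9 October 2023 and 31 March 2024, so daylight saving is not in effect and Tarund Republic is at UTC+04:00.
16:00 UTC + 4h = 20:00 Tarund Republic.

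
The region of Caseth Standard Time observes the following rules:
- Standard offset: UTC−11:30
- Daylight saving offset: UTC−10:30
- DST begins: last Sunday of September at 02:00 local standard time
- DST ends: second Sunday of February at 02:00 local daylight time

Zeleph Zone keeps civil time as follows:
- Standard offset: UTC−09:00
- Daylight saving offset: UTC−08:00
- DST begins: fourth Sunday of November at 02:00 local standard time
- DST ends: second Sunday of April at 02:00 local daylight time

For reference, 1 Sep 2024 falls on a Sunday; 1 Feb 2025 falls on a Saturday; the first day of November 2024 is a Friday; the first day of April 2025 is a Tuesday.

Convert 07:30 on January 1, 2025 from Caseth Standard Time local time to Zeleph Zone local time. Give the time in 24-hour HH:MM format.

1 September 2024 is a Sunday, so Sundays fall on 1, 8, 15, 22, 29; the last is September 29.
1 February 2025 is a Saturday, so the first Sunday is February 2 and the second is February 9.
January 1, 2025 falls between 29 September 2024 and 9 February 2025, so daylight saving is in effect and Caseth Standard Time is at UTC−10:30.
07:30 Caseth Standard Time + 10h30m = 18:00 UTC.
1 November 2024 is a Friday, so the first Sunday is November 3 and the fourth is November 24.
1 April 2025 is a Tuesday, so the first Sunday is April 6 and the second is April 13.
At the standard offset (UTC−09:00), 18:00 UTC − 9h = 09:00 Zeleph Zone standard time.
The standard-time date in Zeleph Zone, January 1, 2025, falls between 24 November 2024 and 13 April 2025, so daylight saving is in effect and Zeleph Zone is at UTC−08:00.
18:00 UTC − 8h = 10:00 Zeleph Zone.

10:00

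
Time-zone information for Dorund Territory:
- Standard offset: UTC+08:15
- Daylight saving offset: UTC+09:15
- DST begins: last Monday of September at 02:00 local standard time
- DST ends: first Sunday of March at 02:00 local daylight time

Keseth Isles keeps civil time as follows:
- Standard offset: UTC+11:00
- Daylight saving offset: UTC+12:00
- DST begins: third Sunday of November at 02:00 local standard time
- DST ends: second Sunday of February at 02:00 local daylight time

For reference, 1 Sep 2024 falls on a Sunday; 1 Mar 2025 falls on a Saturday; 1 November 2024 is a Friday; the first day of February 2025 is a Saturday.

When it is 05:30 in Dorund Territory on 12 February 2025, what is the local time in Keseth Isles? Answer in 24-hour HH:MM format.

07:15

1 September 2024 is a Sunday, so Mondays fall on 2, 9, 16, 23, 30; the last is September 30.
1 March 2025 is a Saturday, so the first Sunday is March 2.
12 February 2025 lies within the daylight-saving period (30 September 2024 – 2 March 2025), so Dorund Territory is on daylight time, UTC+09:15.
05:30 Dorund Territory − 9h15m = 20:15 UTC (rolling into the previous day, 11 February 2025).
1 November 2024 is a Friday, so the first Sunday is November 3 and the third is November 17.
1 February 2025 is a Saturday, so the first Sunday is February 2 and the second is February 9.
At the standard offset (UTC+11:00), 20:15 UTC + 11h = 07:15 Keseth Isles standard time (rolling into the next day, 12 February 2025).
Daylight saving runs 17 November 2024 – 9 February 2025; the standard-time date in Keseth Isles, 12 February 2025, is outside that window, so Keseth Isles is on standard time at UTC+11:00.
20:15 UTC + 11h = 07:15 Keseth Isles (rolling into the next day, 12 February 2025).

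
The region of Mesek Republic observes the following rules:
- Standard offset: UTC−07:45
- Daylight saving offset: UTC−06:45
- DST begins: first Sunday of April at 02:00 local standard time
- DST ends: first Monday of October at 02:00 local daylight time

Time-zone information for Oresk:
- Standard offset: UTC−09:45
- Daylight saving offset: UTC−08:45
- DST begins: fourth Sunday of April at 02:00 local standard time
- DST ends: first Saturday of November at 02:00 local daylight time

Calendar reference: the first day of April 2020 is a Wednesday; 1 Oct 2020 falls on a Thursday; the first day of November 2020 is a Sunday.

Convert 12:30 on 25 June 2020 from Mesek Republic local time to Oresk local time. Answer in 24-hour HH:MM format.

1 April 2020 is a Wednesday, so the first Sunday is April 5.
1 October 2020 is a Thursday, so the first Monday is October 5.
25 June 2020 lies within the daylight-saving period (5 April – 5 October), so Mesek Republic is on daylight time, UTC−06:45.
12:30 Mesek Republic + 6h45m = 19:15 UTC.
1 April 2020 is a Wednesday, so the first Sunday is April 5 and the fourth is April 26.
1 November 2020 is a Sunday, so the first Saturday is November 7.
At the standard offset (UTC−09:45), 19:15 UTC − 9h45m = 09:30 Oresk standard time.
The standard-time date in Oresk, 25 June 2020, falls between 26 April and 7 November, so daylight saving is in effect and Oresk is at UTC−08:45.
19:15 UTC − 8h45m = 10:30 Oresk.

10:30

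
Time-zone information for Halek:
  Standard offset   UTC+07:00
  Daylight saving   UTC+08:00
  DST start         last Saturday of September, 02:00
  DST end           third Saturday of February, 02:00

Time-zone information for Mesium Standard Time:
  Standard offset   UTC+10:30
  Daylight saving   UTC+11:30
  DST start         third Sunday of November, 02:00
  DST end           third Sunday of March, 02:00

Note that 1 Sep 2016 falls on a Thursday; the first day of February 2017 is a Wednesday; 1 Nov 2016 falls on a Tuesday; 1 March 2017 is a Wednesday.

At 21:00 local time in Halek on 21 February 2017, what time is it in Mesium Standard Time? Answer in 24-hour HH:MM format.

1 September 2016 is a Thursday, so Saturdays fall on 3, 10, 17, 24; the last is September 24.
1 February 2017 is a Wednesday, so the first Saturday is February 4 and the third is February 18.
21 February 2017 does not fall between 24 September 2016 and 18 February 2017, so daylight saving is not in effect and Halek is at UTC+07:00.
21:00 Halek − 7h = 14:00 UTC.
1 November 2016 is a Tuesday, so the first Sunday is November 6 and the third is November 20.
1 March 2017 is a Wednesday, so the first Sunday is March 5 and the third is March 19.
At the standard offset (UTC+10:30), 14:00 UTC + 10h30m = 00:30 Mesium Standard Time standard time (rolling into the next day, 22 February 2017).
Daylight saving runs 20 November 2016 – 19 March 2017; the standard-time date in Mesium Standard Time, 22 February 2017, is inside that window, so Mesium Standard Time is at UTC+11:30.
14:00 UTC + 11h30m = 01:30 Mesium Standard Time (rolling into the next day, 22 February 2017).

01:30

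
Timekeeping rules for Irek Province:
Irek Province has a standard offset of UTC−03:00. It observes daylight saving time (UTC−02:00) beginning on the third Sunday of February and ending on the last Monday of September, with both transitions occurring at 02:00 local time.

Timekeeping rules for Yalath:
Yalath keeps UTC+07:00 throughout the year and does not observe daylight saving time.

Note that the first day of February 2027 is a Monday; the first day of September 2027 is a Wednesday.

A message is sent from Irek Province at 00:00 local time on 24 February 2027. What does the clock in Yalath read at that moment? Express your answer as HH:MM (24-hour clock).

09:00

1 February 2027 is a Monday, so the first Sunday is February 7 and the third is February 21.
1 September 2027 is a Wednesday, so Mondays fall on 6, 13, 20, 27; the last is September 27.
24 February 2027 lies within the daylight-saving period (21 February – 27 September), so Irek Province is on daylight time, UTC−02:00.
00:00 Irek Province + 2h = 02:00 UTC.
Yalath stays on UTC+07:00 all year.
02:00 UTC + 7h = 09:00 Yalath.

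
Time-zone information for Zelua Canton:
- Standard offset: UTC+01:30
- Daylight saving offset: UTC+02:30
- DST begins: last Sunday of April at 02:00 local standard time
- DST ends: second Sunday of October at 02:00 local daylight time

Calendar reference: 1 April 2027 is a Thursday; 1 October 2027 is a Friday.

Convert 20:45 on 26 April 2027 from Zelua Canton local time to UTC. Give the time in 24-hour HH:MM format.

18:15

1 April 2027 is a Thursday, so Sundays fall on 4, 11, 18, 25; the last is April 25.
1 October 2027 is a Friday, so the first Sunday is October 3 and the second is October 10.
26 April 2027 lies within the daylight-saving period (25 April – 10 October), so Zelua Canton is on daylight time, UTC+02:30.
20:45 local − 2h30m = 18:15 UTC.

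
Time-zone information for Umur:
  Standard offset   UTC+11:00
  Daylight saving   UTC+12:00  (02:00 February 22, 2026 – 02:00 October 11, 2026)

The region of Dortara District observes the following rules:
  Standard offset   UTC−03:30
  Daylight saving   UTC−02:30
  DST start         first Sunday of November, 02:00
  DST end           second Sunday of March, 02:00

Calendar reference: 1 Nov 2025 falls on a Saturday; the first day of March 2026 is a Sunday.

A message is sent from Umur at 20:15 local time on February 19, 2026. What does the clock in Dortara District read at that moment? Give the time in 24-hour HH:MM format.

06:45

February 19, 2026 is outside the daylight-saving period (22 February – 11 October), so Umur is on standard time, UTC+11:00.
20:15 Umur − 11h = 09:15 UTC.
1 November 2025 is a Saturday, so the first Sunday is November 2.
1 March 2026 is a Sunday, so the first Sunday is March 1 and the second is March 8.
At the standard offset (UTC−03:30), 09:15 UTC − 3h30m = 05:45 Dortara District standard time.
The standard-time date in Dortara District, February 19, 2026, falls between 2 November 2025 and 8 March 2026, so daylight saving is in effect and Dortara District is at UTC−02:30.
09:15 UTC − 2h30m = 06:45 Dortara District.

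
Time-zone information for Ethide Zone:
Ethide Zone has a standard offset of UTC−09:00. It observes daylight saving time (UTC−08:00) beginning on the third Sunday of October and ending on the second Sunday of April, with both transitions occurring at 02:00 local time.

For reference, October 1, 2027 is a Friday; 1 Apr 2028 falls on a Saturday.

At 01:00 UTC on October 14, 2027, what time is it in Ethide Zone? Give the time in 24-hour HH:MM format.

1 October 2027 is a Friday, so the first Sunday is October 3 and the third is October 17.
1 April 2028 is a Saturday, so the first Sunday is April 2 and the second is April 9.
At the standard offset (UTC−09:00), 01:00 UTC − 9h = 16:00 Ethide Zone standard time (rolling into the previous day, 13 October 2027).
The standard-time date in Ethide Zone, October 13, 2027, is outside the daylight-saving period (17 October 2027 – 9 April 2028), so Ethide Zone is on standard time, UTC−09:00.
01:00 UTC − 9h = 16:00 local (rolling into the previous day, 13 October 2027).

16:00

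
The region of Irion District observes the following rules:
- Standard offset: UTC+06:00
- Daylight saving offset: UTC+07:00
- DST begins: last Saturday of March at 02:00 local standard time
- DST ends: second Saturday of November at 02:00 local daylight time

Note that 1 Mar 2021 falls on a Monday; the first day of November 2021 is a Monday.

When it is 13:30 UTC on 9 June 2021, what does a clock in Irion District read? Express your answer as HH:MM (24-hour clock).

20:30

1 March 2021 is a Monday, so Saturdays fall on 6, 13, 20, 27; the last is March 27.
1 November 2021 is a Monday, so the first Saturday is November 6 and the second is November 13.
At the standard offset (UTC+06:00), 13:30 UTC + 6h = 19:30 Irion District standard time.
The standard-time date in Irion District, 9 June 2021, falls between 27 March and 13 November, so daylight saving is in effect and Irion District is at UTC+07:00.
13:30 UTC + 7h = 20:30 local.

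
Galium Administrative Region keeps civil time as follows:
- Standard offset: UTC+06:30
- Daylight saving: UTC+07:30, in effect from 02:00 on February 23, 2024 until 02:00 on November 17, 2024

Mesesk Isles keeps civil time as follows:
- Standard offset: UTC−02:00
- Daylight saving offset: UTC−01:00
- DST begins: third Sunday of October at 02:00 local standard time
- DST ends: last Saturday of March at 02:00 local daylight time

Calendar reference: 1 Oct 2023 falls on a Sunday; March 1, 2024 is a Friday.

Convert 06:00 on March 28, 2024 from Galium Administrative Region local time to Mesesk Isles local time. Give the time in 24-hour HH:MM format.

21:30

Daylight saving runs 23 February – 17 November; March 28, 2024 is inside that window, so Galium Administrative Region is at UTC+07:30.
06:00 Galium Administrative Region − 7h30m = 22:30 UTC (rolling into the previous day, 27 March 2024).
1 October 2023 is a Sunday, so the first Sunday is October 1 and the third is October 15.
1 March 2024 is a Friday, so Saturdays fall on 2, 9, 16, 23, 30; the last is March 30.
At the standard offset (UTC−02:00), 22:30 UTC − 2h = 20:30 Mesesk Isles standard time.
Daylight saving runs 15 October 2023 – 30 March 2024; the standard-time date in Mesesk Isles, March 27, 2024, is inside that window, so Mesesk Isles is at UTC−01:00.
22:30 UTC − 1h = 21:30 Mesesk Isles.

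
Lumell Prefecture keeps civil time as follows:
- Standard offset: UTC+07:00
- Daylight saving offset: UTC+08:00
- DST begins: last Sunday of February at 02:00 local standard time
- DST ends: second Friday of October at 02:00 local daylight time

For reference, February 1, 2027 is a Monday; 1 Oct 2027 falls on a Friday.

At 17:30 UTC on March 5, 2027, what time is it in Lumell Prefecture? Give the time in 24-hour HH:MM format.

01:30

1 February 2027 is a Monday, so Sundays fall on 7, 14, 21, 28; the last is February 28.
1 October 2027 is a Friday, so the first Friday is October 1 and the second is October 8.
At the standard offset (UTC+07:00), 17:30 UTC + 7h = 00:30 Lumell Prefecture standard time (rolling into the next day, 6 March 2027).
The standard-time date in Lumell Prefecture, March 6, 2027, falls between 28 February and 8 October, so daylight saving is in effect and Lumell Prefecture is at UTC+08:00.
17:30 UTC + 8h = 01:30 local (rolling into the next day, 6 March 2027).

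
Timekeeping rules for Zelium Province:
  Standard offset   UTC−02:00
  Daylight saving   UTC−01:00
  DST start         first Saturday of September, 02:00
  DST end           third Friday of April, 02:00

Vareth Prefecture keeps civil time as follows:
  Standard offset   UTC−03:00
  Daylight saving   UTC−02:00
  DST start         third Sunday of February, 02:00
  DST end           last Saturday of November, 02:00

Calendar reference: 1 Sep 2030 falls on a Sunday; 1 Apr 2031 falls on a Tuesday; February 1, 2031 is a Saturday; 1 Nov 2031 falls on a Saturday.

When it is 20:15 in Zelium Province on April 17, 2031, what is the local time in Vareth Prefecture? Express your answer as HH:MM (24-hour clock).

19:15

1 September 2030 is a Sunday, so the first Saturday is September 7.
1 April 2031 is a Tuesday, so the first Friday is April 4 and the third is April 18.
April 17, 2031 lies within the daylight-saving period (7 September 2030 – 18 April 2031), so Zelium Province is on daylight time, UTC−01:00.
20:15 Zelium Province + 1h = 21:15 UTC.
1 February 2031 is a Saturday, so the first Sunday is February 2 and the third is February 16.
1 November 2031 is a Saturday, so Saturdays fall on 1, 8, 15, 22, 29; the last is November 29.
At the standard offset (UTC−03:00), 21:15 UTC − 3h = 18:15 Vareth Prefecture standard time.
The standard-time date in Vareth Prefecture, April 17, 2031, lies within the daylight-saving period (16 February – 29 November), so Vareth Prefecture is on daylight time, UTC−02:00.
21:15 UTC − 2h = 19:15 Vareth Prefecture.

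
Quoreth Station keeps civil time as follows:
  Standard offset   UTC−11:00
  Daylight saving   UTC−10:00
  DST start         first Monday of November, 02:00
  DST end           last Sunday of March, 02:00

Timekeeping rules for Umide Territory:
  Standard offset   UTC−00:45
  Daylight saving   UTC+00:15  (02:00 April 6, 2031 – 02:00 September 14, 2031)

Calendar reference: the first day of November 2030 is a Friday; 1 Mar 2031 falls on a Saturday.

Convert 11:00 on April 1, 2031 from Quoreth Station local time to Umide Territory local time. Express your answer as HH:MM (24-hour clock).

21:15

1 November 2030 is a Friday, so the first Monday is November 4.
1 March 2031 is a Saturday, so Sundays fall on 2, 9, 16, 23, 30; the last is March 30.
Daylight saving runs 4 November 2030 – 30 March 2031; April 1, 2031 is outside that window, so Quoreth Station is on standard time at UTC−11:00.
11:00 Quoreth Station + 11h = 22:00 UTC.
At the standard offset (UTC−00:45), 22:00 UTC − 0h45m = 21:15 Umide Territory standard time.
The standard-time date in Umide Territory, April 1, 2031, does not fall between 6 April and 14 September, so daylight saving is not in effect and Umide Territory is at UTC−00:45.
22:00 UTC − 0h45m = 21:15 Umide Territory.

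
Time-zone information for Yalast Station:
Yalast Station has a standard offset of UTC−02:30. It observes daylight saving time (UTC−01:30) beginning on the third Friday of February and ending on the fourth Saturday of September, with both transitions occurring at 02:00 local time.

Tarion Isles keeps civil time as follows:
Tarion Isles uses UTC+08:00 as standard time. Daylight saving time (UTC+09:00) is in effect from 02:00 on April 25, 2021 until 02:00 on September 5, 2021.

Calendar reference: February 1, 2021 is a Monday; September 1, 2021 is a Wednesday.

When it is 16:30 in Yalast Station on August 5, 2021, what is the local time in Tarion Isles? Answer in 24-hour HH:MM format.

1 February 2021 is a Monday, so the first Friday is February 5 and the third is February 19.
1 September 2021 is a Wednesday, so the first Saturday is September 4 and the fourth is September 25.
August 5, 2021 lies within the daylight-saving period (19 February – 25 September), so Yalast Station is on daylight time, UTC−01:30.
16:30 Yalast Station + 1h30m = 18:00 UTC.
At the standard offset (UTC+08:00), 18:00 UTC + 8h = 02:00 Tarion Isles standard time (rolling into the next day, 6 August 2021).
The standard-time date in Tarion Isles, August 6, 2021, falls between 25 April and 5 September, so daylight saving is in effect and Tarion Isles is at UTC+09:00.
18:00 UTC + 9h = 03:00 Tarion Isles (rolling into the next day, 6 August 2021).

03:00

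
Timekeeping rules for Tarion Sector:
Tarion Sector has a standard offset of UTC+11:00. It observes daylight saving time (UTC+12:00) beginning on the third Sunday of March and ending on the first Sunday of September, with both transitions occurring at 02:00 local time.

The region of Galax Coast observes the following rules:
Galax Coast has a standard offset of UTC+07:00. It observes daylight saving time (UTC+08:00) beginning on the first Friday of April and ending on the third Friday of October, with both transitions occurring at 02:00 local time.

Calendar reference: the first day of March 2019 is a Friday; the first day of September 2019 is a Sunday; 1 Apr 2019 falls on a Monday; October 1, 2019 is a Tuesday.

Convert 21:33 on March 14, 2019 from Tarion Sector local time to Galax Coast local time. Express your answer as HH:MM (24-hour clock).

17:33

1 March 2019 is a Friday, so the first Sunday is March 3 and the third is March 17.
1 September 2019 is a Sunday, so the first Sunday is September 1.
Daylight saving runs 17 March – 1 September; March 14, 2019 is outside that window, so Tarion Sector is on standard time at UTC+11:00.
21:33 Tarion Sector − 11h = 10:33 UTC.
1 April 2019 is a Monday, so the first Friday is April 5.
1 October 2019 is a Tuesday, so the first Friday is October 4 and the third is October 18.
At the standard offset (UTC+07:00), 10:33 UTC + 7h = 17:33 Galax Coast standard time.
The standard-time date in Galax Coast, March 14, 2019, is outside the daylight-saving period (5 April – 18 October), so Galax Coast is on standard time, UTC+07:00.
10:33 UTC + 7h = 17:33 Galax Coast.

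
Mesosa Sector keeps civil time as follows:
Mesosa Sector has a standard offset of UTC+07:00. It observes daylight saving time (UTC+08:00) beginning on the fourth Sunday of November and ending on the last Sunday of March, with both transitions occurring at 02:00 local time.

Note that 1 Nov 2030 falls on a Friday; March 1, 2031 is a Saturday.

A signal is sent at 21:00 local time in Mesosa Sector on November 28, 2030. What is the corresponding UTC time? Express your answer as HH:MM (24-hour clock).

13:00

1 November 2030 is a Friday, so the first Sunday is November 3 and the fourth is November 24.
1 March 2031 is a Saturday, so Sundays fall on 2, 9, 16, 23, 30; the last is March 30.
Daylight saving runs 24 November 2030 – 30 March 2031; November 28, 2030 is inside that window, so Mesosa Sector is at UTC+08:00.
21:00 local − 8h = 13:00 UTC.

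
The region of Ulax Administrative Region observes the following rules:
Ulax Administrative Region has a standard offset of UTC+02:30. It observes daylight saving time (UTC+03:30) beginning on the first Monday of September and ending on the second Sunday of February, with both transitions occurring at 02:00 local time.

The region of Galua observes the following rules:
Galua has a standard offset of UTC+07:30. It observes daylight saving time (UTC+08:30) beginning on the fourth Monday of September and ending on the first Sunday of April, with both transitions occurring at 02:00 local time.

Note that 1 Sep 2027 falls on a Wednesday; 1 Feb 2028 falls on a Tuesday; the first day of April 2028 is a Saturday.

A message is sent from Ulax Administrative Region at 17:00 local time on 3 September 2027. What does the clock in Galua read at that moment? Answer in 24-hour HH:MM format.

22:00

1 September 2027 is a Wednesday, so the first Monday is September 6.
1 February 2028 is a Tuesday, so the first Sunday is February 6 and the second is February 13.
3 September 2027 does not fall between 6 September 2027 and 13 February 2028, so daylight saving is not in effect and Ulax Administrative Region is at UTC+02:30.
17:00 Ulax Administrative Region − 2h30m = 14:30 UTC.
1 September 2027 is a Wednesday, so the first Monday is September 6 and the fourth is September 27.
1 April 2028 is a Saturday, so the first Sunday is April 2.
At the standard offset (UTC+07:30), 14:30 UTC + 7h30m = 22:00 Galua standard time.
The standard-time date in Galua, 3 September 2027, is outside the daylight-saving period (27 September 2027 – 2 April 2028), so Galua is on standard time, UTC+07:30.
14:30 UTC + 7h30m = 22:00 Galua.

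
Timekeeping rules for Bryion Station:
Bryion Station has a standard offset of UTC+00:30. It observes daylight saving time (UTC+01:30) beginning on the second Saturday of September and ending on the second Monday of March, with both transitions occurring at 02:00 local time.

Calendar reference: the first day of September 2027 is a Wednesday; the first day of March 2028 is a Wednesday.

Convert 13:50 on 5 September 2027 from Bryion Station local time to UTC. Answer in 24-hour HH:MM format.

13:20

1 September 2027 is a Wednesday, so the first Saturday is September 4 and the second is September 11.
1 March 2028 is a Wednesday, so the first Monday is March 6 and the second is March 13.
Daylight saving runs 11 September 2027 – 13 March 2028; 5 September 2027 is outside that window, so Bryion Station is on standard time at UTC+00:30.
13:50 local − 0h30m = 13:20 UTC.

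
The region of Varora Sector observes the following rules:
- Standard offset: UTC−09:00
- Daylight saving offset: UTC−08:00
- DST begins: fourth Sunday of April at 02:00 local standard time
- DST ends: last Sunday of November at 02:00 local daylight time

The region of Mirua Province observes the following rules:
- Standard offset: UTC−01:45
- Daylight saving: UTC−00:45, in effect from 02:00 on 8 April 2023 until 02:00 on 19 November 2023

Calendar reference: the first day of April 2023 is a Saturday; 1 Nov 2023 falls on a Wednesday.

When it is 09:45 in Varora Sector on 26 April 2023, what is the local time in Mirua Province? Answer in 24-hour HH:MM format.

17:00

1 April 2023 is a Saturday, so the first Sunday is April 2 and the fourth is April 23.
1 November 2023 is a Wednesday, so Sundays fall on 5, 12, 19, 26; the last is November 26.
26 April 2023 falls between 23 April and 26 November, so daylight saving is in effect and Varora Sector is at UTC−08:00.
09:45 Varora Sector + 8h = 17:45 UTC.
At the standard offset (UTC−01:45), 17:45 UTC − 1h45m = 16:00 Mirua Province standard time.
The standard-time date in Mirua Province, 26 April 2023, falls between 8 April and 19 November, so daylight saving is in effect and Mirua Province is at UTC−00:45.
17:45 UTC − 0h45m = 17:00 Mirua Province.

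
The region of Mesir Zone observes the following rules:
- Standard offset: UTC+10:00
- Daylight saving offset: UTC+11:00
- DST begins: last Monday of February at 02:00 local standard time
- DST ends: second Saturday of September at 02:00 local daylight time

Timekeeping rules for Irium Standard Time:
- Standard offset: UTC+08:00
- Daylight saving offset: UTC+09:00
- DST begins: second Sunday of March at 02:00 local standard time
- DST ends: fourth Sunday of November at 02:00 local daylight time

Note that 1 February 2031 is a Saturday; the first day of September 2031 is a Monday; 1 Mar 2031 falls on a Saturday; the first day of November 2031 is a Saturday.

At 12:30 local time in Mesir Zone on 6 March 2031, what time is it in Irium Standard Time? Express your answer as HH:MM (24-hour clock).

09:30

1 February 2031 is a Saturday, so Mondays fall on 3, 10, 17, 24; the last is February 24.
1 September 2031 is a Monday, so the first Saturday is September 6 and the second is September 13.
6 March 2031 lies within the daylight-saving period (24 February – 13 September), so Mesir Zone is on daylight time, UTC+11:00.
12:30 Mesir Zone − 11h = 01:30 UTC.
1 March 2031 is a Saturday, so the first Sunday is March 2 and the second is March 9.
1 November 2031 is a Saturday, so the first Sunday is November 2 and the fourth is November 23.
At the standard offset (UTC+08:00), 01:30 UTC + 8h = 09:30 Irium Standard Time standard time.
The standard-time date in Irium Standard Time, 6 March 2031, does not fall between 9 March and 23 November, so daylight saving is not in effect and Irium Standard Time is at UTC+08:00.
01:30 UTC + 8h = 09:30 Irium Standard Time.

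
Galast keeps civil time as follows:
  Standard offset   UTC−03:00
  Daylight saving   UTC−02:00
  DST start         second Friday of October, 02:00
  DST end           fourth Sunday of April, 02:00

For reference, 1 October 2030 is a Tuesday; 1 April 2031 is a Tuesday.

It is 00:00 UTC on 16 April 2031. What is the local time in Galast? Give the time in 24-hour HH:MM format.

1 October 2030 is a Tuesday, so the first Friday is October 4 and the second is October 11.
1 April 2031 is a Tuesday, so the first Sunday is April 6 and the fourth is April 27.
At the standard offset (UTC−03:00), 00:00 UTC − 3h = 21:00 Galast standard time (rolling into the previous day, 15 April 2031).
The standard-time date in Galast, 15 April 2031, lies within the daylight-saving period (11 October 2030 – 27 April 2031), so Galast is on daylight time, UTC−02:00.
00:00 UTC − 2h = 22:00 local (rolling into the previous day, 15 April 2031).

22:00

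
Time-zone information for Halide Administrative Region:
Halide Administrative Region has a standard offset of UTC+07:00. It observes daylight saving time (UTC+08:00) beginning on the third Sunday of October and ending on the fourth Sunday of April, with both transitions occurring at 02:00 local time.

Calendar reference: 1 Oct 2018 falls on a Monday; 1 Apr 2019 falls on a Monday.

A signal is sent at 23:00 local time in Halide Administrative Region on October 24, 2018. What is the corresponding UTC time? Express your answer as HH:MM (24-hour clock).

15:00

1 October 2018 is a Monday, so the first Sunday is October 7 and the third is October 21.
1 April 2019 is a Monday, so the first Sunday is April 7 and the fourth is April 28.
Daylight saving runs 21 October 2018 – 28 April 2019; October 24, 2018 is inside that window, so Halide Administrative Region is at UTC+08:00.
23:00 local − 8h = 15:00 UTC.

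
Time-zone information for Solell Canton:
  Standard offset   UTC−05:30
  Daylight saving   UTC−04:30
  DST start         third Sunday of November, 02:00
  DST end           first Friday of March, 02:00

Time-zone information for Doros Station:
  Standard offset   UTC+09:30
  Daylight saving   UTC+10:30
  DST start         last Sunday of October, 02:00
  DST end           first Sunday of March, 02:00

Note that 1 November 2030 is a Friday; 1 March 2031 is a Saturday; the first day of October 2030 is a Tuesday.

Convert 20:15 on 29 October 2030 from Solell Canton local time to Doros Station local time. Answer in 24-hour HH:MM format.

1 November 2030 is a Friday, so the first Sunday is November 3 and the third is November 17.
1 March 2031 is a Saturday, so the first Friday is March 7.
29 October 2030 is outside the daylight-saving period (17 November 2030 – 7 March 2031), so Solell Canton is on standard time, UTC−05:30.
20:15 Solell Canton + 5h30m = 01:45 UTC (rolling into the next day, 30 October 2030).
1 October 2030 is a Tuesday, so Sundays fall on 6, 13, 20, 27; the last is October 27.
1 March 2031 is a Saturday, so the first Sunday is March 2.
At the standard offset (UTC+09:30), 01:45 UTC + 9h30m = 11:15 Doros Station standard time.
Daylight saving runs 27 October 2030 – 2 March 2031; the standard-time date in Doros Station, 30 October 2030, is inside that window, so Doros Station is at UTC+10:30.
01:45 UTC + 10h30m = 12:15 Doros Station.

12:15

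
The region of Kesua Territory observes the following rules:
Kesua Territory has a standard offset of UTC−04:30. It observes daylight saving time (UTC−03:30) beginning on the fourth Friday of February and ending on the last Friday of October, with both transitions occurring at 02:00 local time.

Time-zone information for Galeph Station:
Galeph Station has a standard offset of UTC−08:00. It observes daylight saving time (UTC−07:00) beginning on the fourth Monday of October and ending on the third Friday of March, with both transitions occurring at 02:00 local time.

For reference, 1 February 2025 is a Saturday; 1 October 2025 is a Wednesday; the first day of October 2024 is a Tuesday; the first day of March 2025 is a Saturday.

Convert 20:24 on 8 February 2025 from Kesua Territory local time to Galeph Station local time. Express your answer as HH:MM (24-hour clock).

1 February 2025 is a Saturday, so the first Friday is February 7 and the fourth is February 28.
1 October 2025 is a Wednesday, so Fridays fall on 3, 10, 17, 24, 31; the last is October 31.
8 February 2025 does not fall between 28 February and 31 October, so daylight saving is not in effect and Kesua Territory is at UTC−04:30.
20:24 Kesua Territory + 4h30m = 00:54 UTC (rolling into the next day, 9 February 2025).
1 October 2024 is a Tuesday, so the first Monday is October 7 and the fourth is October 28.
1 March 2025 is a Saturday, so the first Friday is March 7 and the third is March 21.
At the standard offset (UTC−08:00), 00:54 UTC − 8h = 16:54 Galeph Station standard time (rolling into the previous day, 8 February 2025).
Daylight saving runs 28 October 2024 – 21 March 2025; the standard-time date in Galeph Station, 8 February 2025, is inside that window, so Galeph Station is at UTC−07:00.
00:54 UTC − 7h = 17:54 Galeph Station (rolling into the previous day, 8 February 2025).

17:54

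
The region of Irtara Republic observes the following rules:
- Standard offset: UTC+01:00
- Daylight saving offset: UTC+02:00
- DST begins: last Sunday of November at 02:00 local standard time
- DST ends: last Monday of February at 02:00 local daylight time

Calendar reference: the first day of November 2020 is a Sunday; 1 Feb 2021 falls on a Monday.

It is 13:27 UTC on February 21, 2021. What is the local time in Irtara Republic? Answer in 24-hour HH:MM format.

15:27

1 November 2020 is a Sunday, so Sundays fall on 1, 8, 15, 22, 29; the last is November 29.
1 February 2021 is a Monday, so Mondays fall on 1, 8, 15, 22; the last is February 22.
At the standard offset (UTC+01:00), 13:27 UTC + 1h = 14:27 Irtara Republic standard time.
Daylight saving runs 29 November 2020 – 22 February 2021; the standard-time date in Irtara Republic, February 21, 2021, is inside that window, so Irtara Republic is at UTC+02:00.
13:27 UTC + 2h = 15:27 local.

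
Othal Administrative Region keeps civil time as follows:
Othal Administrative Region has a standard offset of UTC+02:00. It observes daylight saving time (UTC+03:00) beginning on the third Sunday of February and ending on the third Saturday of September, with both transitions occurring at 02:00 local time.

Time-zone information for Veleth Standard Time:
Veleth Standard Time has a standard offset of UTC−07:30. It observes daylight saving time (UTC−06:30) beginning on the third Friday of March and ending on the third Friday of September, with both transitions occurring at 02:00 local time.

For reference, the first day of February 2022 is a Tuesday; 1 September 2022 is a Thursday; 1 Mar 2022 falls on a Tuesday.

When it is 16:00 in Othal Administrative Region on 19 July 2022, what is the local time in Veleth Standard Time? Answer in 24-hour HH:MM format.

06:30

1 February 2022 is a Tuesday, so the first Sunday is February 6 and the third is February 20.
1 September 2022 is a Thursday, so the first Saturday is September 3 and the third is September 17.
Daylight saving runs 20 February – 17 September; 19 July 2022 is inside that window, so Othal Administrative Region is at UTC+03:00.
16:00 Othal Administrative Region − 3h = 13:00 UTC.
1 March 2022 is a Tuesday, so the first Friday is March 4 and the third is March 18.
1 September 2022 is a Thursday, so the first Friday is September 2 and the third is September 16.
At the standard offset (UTC−07:30), 13:00 UTC − 7h30m = 05:30 Veleth Standard Time standard time.
The standard-time date in Veleth Standard Time, 19 July 2022, falls between 18 March and 16 September, so daylight saving is in effect and Veleth Standard Time is at UTC−06:30.
13:00 UTC − 6h30m = 06:30 Veleth Standard Time.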